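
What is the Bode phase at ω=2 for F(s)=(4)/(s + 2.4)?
Substitute s = j*2: F(j2) = 0.983607 - 0.819672j.
∠F(j2) = atan2(Im, Re) = atan2(-0.819672, 0.983607) = -39.81°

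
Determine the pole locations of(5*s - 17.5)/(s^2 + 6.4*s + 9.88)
Set denominator = 0: s^2 + 6.4*s + 9.88 = (s + 3.8)(s + 2.6) = 0 → Poles: -2.6, -3.8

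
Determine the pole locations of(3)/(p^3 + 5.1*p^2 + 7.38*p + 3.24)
Set denominator = 0: p^3 + 5.1*p^2 + 7.38*p + 3.24 = (p + 1.2)(p + 0.9)(p + 3) = 0 → Poles: -0.9, -1.2, -3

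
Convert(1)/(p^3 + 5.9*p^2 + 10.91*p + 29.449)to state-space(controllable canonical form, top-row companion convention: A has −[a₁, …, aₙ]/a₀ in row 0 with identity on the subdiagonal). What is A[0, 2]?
Reachable canonical form for den = p^3 + 5.9*p^2 + 10.91*p + 29.449: top row of A = -[a₁,a₂,...,aₙ]/a₀, ones on the subdiagonal, zeros elsewhere.
A = [[-5.9, -10.91, -29.449], [1, 0, 0], [0, 1, 0]].
A[0,2] = -29.449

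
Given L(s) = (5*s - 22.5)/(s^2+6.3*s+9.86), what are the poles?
Set denominator = 0: s^2 + 6.3*s + 9.86 = (s + 2.9)(s + 3.4) = 0 → Poles: -2.9, -3.4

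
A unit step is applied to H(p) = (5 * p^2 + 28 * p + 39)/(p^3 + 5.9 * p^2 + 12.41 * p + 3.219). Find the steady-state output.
FVT: lim_{t→∞} y(t) = lim_{p→0} p*Y(p) where Y(p) = H(p)/p.
= lim_{p→0} H(p) = H(0) = num(0)/den(0) = 39/3.219 = 12.12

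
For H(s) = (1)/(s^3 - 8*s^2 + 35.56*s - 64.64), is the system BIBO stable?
Denominator: s^3 - 8*s^2 + 35.56*s - 64.64 = (s - 3.2)(s^2 - 4.8*s + 20.2). Poles: 2.4 + 3.8j, 2.4 - 3.8j, 3.2. All Re(p)<0: No (unstable)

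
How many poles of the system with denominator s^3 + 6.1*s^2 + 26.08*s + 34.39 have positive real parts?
s^3 + 6.1*s^2 + 26.08*s + 34.39 = (s + 1.9)(s^2 + 4.2*s + 18.1). Poles: -1.9, -2.1 + 3.7j, -2.1 - 3.7j. RHP poles (Re>0): 0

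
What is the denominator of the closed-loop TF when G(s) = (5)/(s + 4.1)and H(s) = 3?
Characteristic poly = G_den * H_den + G_num * H_num = (s + 4.1) + (15) = s + 19.1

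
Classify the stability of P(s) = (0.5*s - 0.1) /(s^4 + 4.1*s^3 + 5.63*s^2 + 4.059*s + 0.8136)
Denominator: s^4 + 4.1*s^3 + 5.63*s^2 + 4.059*s + 0.8136 = (s + 2.4)(s + 0.3)(s^2 + 1.4*s + 1.13). Poles: -0.3, -0.7 + 0.8j, -0.7 - 0.8j, -2.4. Stable (all poles in LHP)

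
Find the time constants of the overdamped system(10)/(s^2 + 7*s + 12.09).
Overdamped: real poles at -3.9, -3.1. τ = -1/pole → τ₁ = 0.2564, τ₂ = 0.3226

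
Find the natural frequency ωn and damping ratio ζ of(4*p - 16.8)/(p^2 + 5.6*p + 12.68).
Underdamped: complex pole -2.8 + 2.2j. ωn = |pole| = 3.561, ζ = -Re(pole)/ωn = 0.7863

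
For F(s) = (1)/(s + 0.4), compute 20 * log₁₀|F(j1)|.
Substitute s = j*1: F(j1) = 0.344828 - 0.862069j.
|F(j1)| = sqrt(Re² + Im²) = 0.9285.
20*log₁₀(0.9285) = -0.64 dB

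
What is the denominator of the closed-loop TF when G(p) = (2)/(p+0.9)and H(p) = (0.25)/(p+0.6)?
Characteristic poly = G_den * H_den + G_num * H_num = (p^2 + 1.5*p + 0.54) + (0.5) = p^2 + 1.5*p + 1.04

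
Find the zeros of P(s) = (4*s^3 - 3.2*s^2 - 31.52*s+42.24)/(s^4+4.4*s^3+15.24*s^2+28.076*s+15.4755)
Set numerator = 0: 4*s^3 - 3.2*s^2 - 31.52*s + 42.24 = 4*(s - 1.6)(s - 2.2)(s + 3) = 0 → Zeros: -3, 1.6, 2.2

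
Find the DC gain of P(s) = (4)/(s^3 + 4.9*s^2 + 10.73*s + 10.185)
DC gain = P(0) = num(0)/den(0) = 4/10.185 = 0.3927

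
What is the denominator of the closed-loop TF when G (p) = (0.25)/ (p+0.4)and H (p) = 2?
Characteristic poly = G_den * H_den + G_num * H_num = (p + 0.4) + (0.5) = p + 0.9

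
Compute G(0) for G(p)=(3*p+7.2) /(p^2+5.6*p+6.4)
DC gain = G(0) = num(0)/den(0) = 7.2/6.4 = 1.125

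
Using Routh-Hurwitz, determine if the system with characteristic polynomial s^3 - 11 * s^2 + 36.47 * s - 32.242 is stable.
Routh array:
s^3: [1, 36.47]; s^2: [-11, -32.242]; s^1: [33.5389]; s^0: [-32.242]
First column: [1, -11, 33.5389, -32.242]. Sign changes = 3.
No, unstable (3 RHP root(s))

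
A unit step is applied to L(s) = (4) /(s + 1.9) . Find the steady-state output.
FVT: lim_{t→∞} y(t) = lim_{s→0} s*Y(s) where Y(s) = L(s)/s.
= lim_{s→0} L(s) = L(0) = num(0)/den(0) = 4/1.9 = 2.105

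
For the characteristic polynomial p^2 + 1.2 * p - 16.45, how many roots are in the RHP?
p^2 + 1.2*p - 16.45 = (p - 3.5)(p + 4.7). Poles: -4.7, 3.5. RHP poles (Re>0): 1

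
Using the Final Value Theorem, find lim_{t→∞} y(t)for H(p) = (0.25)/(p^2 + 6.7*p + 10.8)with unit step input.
FVT: lim_{t→∞} y(t) = lim_{p→0} p*Y(p) where Y(p) = H(p)/p.
= lim_{p→0} H(p) = H(0) = num(0)/den(0) = 0.25/10.8 = 0.02315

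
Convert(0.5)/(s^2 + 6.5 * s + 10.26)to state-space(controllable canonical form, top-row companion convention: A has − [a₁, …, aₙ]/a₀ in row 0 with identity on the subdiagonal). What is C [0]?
Reachable canonical form: C = numerator coefficients (right-aligned, zero-padded to length n).
num = 0.5, C = [[0, 0.5]].
C[0] = 0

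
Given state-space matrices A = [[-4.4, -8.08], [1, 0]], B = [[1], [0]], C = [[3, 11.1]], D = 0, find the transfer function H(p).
H(p) = C(pI - A)⁻¹B + D.
Characteristic polynomial det(pI - A) = p^2 + 4.4*p + 8.08.
Numerator from C·adj(pI-A)·B + D·det(pI-A) = 3*p + 11.1.
H(p) = (3*p + 11.1)/(p^2 + 4.4*p + 8.08)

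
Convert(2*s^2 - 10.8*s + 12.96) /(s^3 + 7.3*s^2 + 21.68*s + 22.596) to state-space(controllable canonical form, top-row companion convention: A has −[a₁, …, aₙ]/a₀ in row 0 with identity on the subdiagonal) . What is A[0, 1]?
Reachable canonical form for den = s^3 + 7.3*s^2 + 21.68*s + 22.596: top row of A = -[a₁,a₂,...,aₙ]/a₀, ones on the subdiagonal, zeros elsewhere.
A = [[-7.3, -21.68, -22.596], [1, 0, 0], [0, 1, 0]].
A[0,1] = -21.68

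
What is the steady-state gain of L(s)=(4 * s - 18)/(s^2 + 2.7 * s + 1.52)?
DC gain = L(0) = num(0)/den(0) = -18/1.52 = -11.84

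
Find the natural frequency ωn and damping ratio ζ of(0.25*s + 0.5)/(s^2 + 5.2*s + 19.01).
Underdamped: complex pole -2.6 + 3.5j. ωn = |pole| = 4.36, ζ = -Re(pole)/ωn = 0.5963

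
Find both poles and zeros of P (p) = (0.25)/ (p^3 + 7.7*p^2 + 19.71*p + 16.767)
Set denominator = 0: p^3 + 7.7*p^2 + 19.71*p + 16.767 = (p + 2.7)(p + 2.7)(p + 2.3) = 0 → Poles: -2.3, -2.7, -2.7
Numerator is a nonzero constant (0.25) → Zeros: none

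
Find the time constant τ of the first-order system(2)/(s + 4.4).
First-order system: τ = -1/pole. Pole = -4.4. τ = -1/(-4.4) = 0.2273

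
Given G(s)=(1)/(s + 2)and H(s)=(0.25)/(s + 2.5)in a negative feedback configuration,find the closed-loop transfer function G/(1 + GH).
Closed-loop T = G/(1+GH).
Numerator: G_num * H_den = s + 2.5.
Denominator: G_den * H_den + G_num * H_num = (s^2 + 4.5*s + 5) + (0.25) = s^2 + 4.5*s + 5.25.
T(s) = (s + 2.5)/(s^2 + 4.5*s + 5.25)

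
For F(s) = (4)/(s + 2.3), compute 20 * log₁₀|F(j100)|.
Substitute s = j*100: F(j100) = 0.000919514 - 0.0399789j.
|F(j100)| = sqrt(Re² + Im²) = 0.03999.
20*log₁₀(0.03999) = -27.96 dB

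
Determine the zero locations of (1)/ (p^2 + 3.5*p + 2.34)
Numerator is a nonzero constant (1) → Zeros: none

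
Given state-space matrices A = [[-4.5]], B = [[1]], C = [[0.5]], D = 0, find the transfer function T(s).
T(s) = C(sI - A)⁻¹B + D.
Characteristic polynomial det(sI - A) = s + 4.5.
Numerator from C·adj(sI-A)·B + D·det(sI-A) = 0.5.
T(s) = (0.5)/(s + 4.5)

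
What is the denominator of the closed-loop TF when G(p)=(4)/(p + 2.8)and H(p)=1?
Characteristic poly = G_den * H_den + G_num * H_num = (p + 2.8) + (4) = p + 6.8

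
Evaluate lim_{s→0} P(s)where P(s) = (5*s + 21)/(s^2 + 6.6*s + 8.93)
DC gain = P(0) = num(0)/den(0) = 21/8.93 = 2.352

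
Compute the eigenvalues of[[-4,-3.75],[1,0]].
Eigenvalues solve det(λI - A) = 0.
Characteristic polynomial: λ^2 + 4*λ + 3.75 = 0.
Factor: (λ + 2.5)(λ + 1.5) = 0.
Roots: -1.5, -2.5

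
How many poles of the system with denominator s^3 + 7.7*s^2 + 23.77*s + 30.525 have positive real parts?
s^3 + 7.7*s^2 + 23.77*s + 30.525 = (s + 3.3)(s^2 + 4.4*s + 9.25). Poles: -2.2 + 2.1j, -2.2 - 2.1j, -3.3. RHP poles (Re>0): 0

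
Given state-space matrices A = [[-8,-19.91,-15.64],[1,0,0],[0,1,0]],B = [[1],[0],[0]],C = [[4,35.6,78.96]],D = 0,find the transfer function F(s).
F(s) = C(sI - A)⁻¹B + D.
Characteristic polynomial det(sI - A) = s^3 + 8*s^2 + 19.91*s + 15.64.
Numerator from C·adj(sI-A)·B + D·det(sI-A) = 4*s^2 + 35.6*s + 78.96.
F(s) = (4*s^2 + 35.6*s + 78.96)/(s^3 + 8*s^2 + 19.91*s + 15.64)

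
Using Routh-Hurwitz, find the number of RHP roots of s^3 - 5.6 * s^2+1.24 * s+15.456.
Routh array:
s^3: [1, 1.24]; s^2: [-5.6, 15.456]; s^1: [4]; s^0: [15.456]
First column: [1, -5.6, 4, 15.456]. Sign changes = RHP roots = 2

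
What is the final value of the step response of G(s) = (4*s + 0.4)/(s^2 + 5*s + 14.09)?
FVT: lim_{t→∞} y(t) = lim_{s→0} s*Y(s) where Y(s) = G(s)/s.
= lim_{s→0} G(s) = G(0) = num(0)/den(0) = 0.4/14.09 = 0.02839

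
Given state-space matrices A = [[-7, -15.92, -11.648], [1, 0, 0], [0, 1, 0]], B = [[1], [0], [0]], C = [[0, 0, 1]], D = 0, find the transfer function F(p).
F(p) = C(pI - A)⁻¹B + D.
Characteristic polynomial det(pI - A) = p^3 + 7*p^2 + 15.92*p + 11.648.
Numerator from C·adj(pI-A)·B + D·det(pI-A) = 1.
F(p) = (1)/(p^3 + 7*p^2 + 15.92*p + 11.648)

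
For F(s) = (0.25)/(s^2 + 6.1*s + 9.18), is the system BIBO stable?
Denominator: s^2 + 6.1*s + 9.18 = (s + 3.4)(s + 2.7). Poles: -2.7, -3.4. All Re(p)<0: Yes (stable)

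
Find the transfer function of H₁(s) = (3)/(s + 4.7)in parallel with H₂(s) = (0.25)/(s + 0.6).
Parallel: H = H₁ + H₂ = (n₁·d₂ + n₂·d₁)/(d₁·d₂).
n₁·d₂ = 3*s + 1.8. n₂·d₁ = 0.25*s + 1.175. Sum = 3.25*s + 2.975. d₁·d₂ = s^2 + 5.3*s + 2.82.
H(s) = (3.25*s + 2.975)/(s^2 + 5.3*s + 2.82)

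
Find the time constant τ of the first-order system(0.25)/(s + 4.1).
First-order system: τ = -1/pole. Pole = -4.1. τ = -1/(-4.1) = 0.2439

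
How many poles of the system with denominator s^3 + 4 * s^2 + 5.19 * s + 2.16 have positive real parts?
s^3 + 4*s^2 + 5.19*s + 2.16 = (s + 1.5)(s + 0.9)(s + 1.6). Poles: -0.9, -1.5, -1.6. RHP poles (Re>0): 0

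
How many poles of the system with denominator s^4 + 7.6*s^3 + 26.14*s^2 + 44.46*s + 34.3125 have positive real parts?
s^4 + 7.6*s^3 + 26.14*s^2 + 44.46*s + 34.3125 = (s^2 + 4*s + 6.25)(s^2 + 3.6*s + 5.49). Poles: -1.8 + 1.5j, -1.8 - 1.5j, -2 + 1.5j, -2 - 1.5j. RHP poles (Re>0): 0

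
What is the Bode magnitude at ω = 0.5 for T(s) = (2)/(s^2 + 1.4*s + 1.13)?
Substitute s = j*0.5: T(j0.5) = 1.39196 - 1.10724j.
|T(j0.5)| = sqrt(Re² + Im²) = 1.779.
20*log₁₀(1.779) = 5.00 dB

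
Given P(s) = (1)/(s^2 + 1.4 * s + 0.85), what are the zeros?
Numerator is a nonzero constant (1) → Zeros: none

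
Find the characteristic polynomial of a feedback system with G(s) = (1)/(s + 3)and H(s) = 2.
Characteristic poly = G_den * H_den + G_num * H_num = (s + 3) + (2) = s + 5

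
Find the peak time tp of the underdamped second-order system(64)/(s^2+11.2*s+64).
Standard form: ωn²/(s²+2ζωn·s+ωn²) → ωn = 8, ζ = 0.7.
ωd = ωn·√(1-ζ²) = 8·√(1-0.7²) = 5.713.
tp = π/ωd = π/5.713 = 0.5499 s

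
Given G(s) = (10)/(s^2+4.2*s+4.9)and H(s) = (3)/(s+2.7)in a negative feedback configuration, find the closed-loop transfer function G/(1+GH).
Closed-loop T = G/(1+GH).
Numerator: G_num * H_den = 10*s + 27.
Denominator: G_den * H_den + G_num * H_num = (s^3 + 6.9*s^2 + 16.24*s + 13.23) + (30) = s^3 + 6.9*s^2 + 16.24*s + 43.23.
T(s) = (10*s + 27)/(s^3 + 6.9*s^2 + 16.24*s + 43.23)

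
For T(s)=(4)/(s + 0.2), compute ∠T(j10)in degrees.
Substitute s = j*10: T(j10) = 0.0079968 - 0.39984j.
∠T(j10) = atan2(Im, Re) = atan2(-0.39984, 0.0079968) = -88.85°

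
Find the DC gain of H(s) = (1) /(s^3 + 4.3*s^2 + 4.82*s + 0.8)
DC gain = H(0) = num(0)/den(0) = 1/0.8 = 1.25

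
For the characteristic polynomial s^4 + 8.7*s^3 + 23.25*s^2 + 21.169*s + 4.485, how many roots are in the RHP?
s^4 + 8.7*s^3 + 23.25*s^2 + 21.169*s + 4.485 = (s + 2.5)(s + 0.3)(s + 1.3)(s + 4.6). Poles: -0.3, -1.3, -2.5, -4.6. RHP poles (Re>0): 0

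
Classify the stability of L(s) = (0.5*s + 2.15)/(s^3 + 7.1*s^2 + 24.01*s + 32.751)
Denominator: s^3 + 7.1*s^2 + 24.01*s + 32.751 = (s + 2.7)(s^2 + 4.4*s + 12.13). Poles: -2.2 + 2.7j, -2.2 - 2.7j, -2.7. Stable (all poles in LHP)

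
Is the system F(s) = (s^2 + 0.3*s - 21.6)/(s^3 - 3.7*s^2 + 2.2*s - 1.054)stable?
Denominator: s^3 - 3.7*s^2 + 2.2*s - 1.054 = (s - 3.1)(s^2 - 0.6*s + 0.34). Poles: 0.3 + 0.5j, 0.3 - 0.5j, 3.1. All Re(p)<0: No (unstable)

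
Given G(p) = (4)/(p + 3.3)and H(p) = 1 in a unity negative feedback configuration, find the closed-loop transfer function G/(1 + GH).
Closed-loop T = G/(1+GH).
Numerator: G_num * H_den = 4.
Denominator: G_den * H_den + G_num * H_num = (p + 3.3) + (4) = p + 7.3.
T(p) = (4)/(p + 7.3)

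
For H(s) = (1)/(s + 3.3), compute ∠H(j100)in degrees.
Substitute s = j*100: H(j100) = 0.000329641 - 0.00998912j.
∠H(j100) = atan2(Im, Re) = atan2(-0.00998912, 0.000329641) = -88.11°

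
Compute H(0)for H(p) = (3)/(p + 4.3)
DC gain = H(0) = num(0)/den(0) = 3/4.3 = 0.6977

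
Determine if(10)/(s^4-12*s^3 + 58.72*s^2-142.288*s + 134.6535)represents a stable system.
Denominator: s^4 - 12*s^3 + 58.72*s^2 - 142.288*s + 134.6535 = (s - 2.3)(s - 4.5)(s^2 - 5.2*s + 13.01). Poles: 2.3, 2.6 + 2.5j, 2.6 - 2.5j, 4.5. All Re(p)<0: No (unstable)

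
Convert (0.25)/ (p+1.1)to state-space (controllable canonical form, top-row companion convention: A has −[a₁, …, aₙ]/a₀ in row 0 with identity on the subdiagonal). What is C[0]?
Reachable canonical form: C = numerator coefficients (right-aligned, zero-padded to length n).
num = 0.25, C = [[0.25]].
C[0] = 0.25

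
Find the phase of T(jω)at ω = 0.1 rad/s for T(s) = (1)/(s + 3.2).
Substitute s = j*0.1: T(j0.1) = 0.312195 - 0.0097561j.
∠T(j0.1) = atan2(Im, Re) = atan2(-0.0097561, 0.312195) = -1.79°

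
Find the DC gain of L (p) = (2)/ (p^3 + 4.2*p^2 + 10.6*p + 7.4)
DC gain = L(0) = num(0)/den(0) = 2/7.4 = 0.2703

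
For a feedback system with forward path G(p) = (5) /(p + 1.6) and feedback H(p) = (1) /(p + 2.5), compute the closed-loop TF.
Closed-loop T = G/(1+GH).
Numerator: G_num * H_den = 5*p + 12.5.
Denominator: G_den * H_den + G_num * H_num = (p^2 + 4.1*p + 4) + (5) = p^2 + 4.1*p + 9.
T(p) = (5*p + 12.5)/(p^2 + 4.1*p + 9)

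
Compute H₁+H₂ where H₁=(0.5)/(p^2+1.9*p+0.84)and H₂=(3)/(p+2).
Parallel: H = H₁ + H₂ = (n₁·d₂ + n₂·d₁)/(d₁·d₂).
n₁·d₂ = 0.5*p + 1. n₂·d₁ = 3*p^2 + 5.7*p + 2.52. Sum = 3*p^2 + 6.2*p + 3.52. d₁·d₂ = p^3 + 3.9*p^2 + 4.64*p + 1.68.
H(p) = (3*p^2 + 6.2*p + 3.52)/(p^3 + 3.9*p^2 + 4.64*p + 1.68)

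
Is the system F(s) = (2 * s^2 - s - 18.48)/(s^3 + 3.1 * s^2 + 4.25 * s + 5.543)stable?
Denominator: s^3 + 3.1*s^2 + 4.25*s + 5.543 = (s + 2.3)(s^2 + 0.8*s + 2.41). Poles: -0.4 + 1.5j, -0.4 - 1.5j, -2.3. All Re(p)<0: Yes (stable)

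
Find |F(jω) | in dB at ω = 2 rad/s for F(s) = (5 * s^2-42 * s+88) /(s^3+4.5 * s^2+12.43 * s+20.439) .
Substitute s = j*2: F(j2) = -4.30859 - 4.6565j.
|F(j2)| = sqrt(Re² + Im²) = 6.344.
20*log₁₀(6.344) = 16.05 dB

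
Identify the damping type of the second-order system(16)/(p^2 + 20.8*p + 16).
Standard form: ωn²/(p²+2ζωn·p+ωn²) gives ωn=4, ζ=2.6.
Overdamped (ζ = 2.6 > 1)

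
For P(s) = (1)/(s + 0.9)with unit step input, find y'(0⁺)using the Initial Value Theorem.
IVT: y'(0⁺) = lim_{s→∞} s²·Y(s) = lim_{s→∞} s·P(s).
deg(num) = 0, deg(den) = 1, relative degree = 1, so s·P(s) → (leading num)/(leading den) = 1/1 = 1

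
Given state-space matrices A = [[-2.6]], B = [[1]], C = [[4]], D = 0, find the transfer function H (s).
H(s) = C(sI - A)⁻¹B + D.
Characteristic polynomial det(sI - A) = s + 2.6.
Numerator from C·adj(sI-A)·B + D·det(sI-A) = 4.
H(s) = (4)/(s + 2.6)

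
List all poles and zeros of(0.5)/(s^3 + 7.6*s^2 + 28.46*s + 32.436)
Set denominator = 0: s^3 + 7.6*s^2 + 28.46*s + 32.436 = (s + 1.8)(s^2 + 5.8*s + 18.02) = 0 → Poles: -1.8, -2.9 + 3.1j, -2.9 - 3.1j
Numerator is a nonzero constant (0.5) → Zeros: none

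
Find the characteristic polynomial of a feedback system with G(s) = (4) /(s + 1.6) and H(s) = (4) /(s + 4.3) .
Characteristic poly = G_den * H_den + G_num * H_num = (s^2 + 5.9*s + 6.88) + (16) = s^2 + 5.9*s + 22.88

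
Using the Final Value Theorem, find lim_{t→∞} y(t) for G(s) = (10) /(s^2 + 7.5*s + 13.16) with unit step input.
FVT: lim_{t→∞} y(t) = lim_{s→0} s*Y(s) where Y(s) = G(s)/s.
= lim_{s→0} G(s) = G(0) = num(0)/den(0) = 10/13.16 = 0.7599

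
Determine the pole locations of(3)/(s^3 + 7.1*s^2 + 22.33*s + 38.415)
Set denominator = 0: s^3 + 7.1*s^2 + 22.33*s + 38.415 = (s + 3.9)(s^2 + 3.2*s + 9.85) = 0 → Poles: -1.6 + 2.7j, -1.6 - 2.7j, -3.9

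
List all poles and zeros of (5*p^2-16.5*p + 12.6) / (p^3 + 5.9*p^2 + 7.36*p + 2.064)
Set denominator = 0: p^3 + 5.9*p^2 + 7.36*p + 2.064 = (p + 4.3)(p + 1.2)(p + 0.4) = 0 → Poles: -0.4, -1.2, -4.3
Set numerator = 0: 5*p^2 - 16.5*p + 12.6 = 5*(p - 1.2)(p - 2.1) = 0 → Zeros: 1.2, 2.1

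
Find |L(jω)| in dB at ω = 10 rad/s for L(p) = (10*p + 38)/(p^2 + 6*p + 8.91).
Substitute p = j*10: L(j10) = 0.213373 - 0.957269j.
|L(j10)| = sqrt(Re² + Im²) = 0.9808.
20*log₁₀(0.9808) = -0.17 dB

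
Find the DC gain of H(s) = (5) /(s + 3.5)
DC gain = H(0) = num(0)/den(0) = 5/3.5 = 1.429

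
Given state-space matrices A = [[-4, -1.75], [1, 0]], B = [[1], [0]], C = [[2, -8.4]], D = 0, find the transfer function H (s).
H(s) = C(sI - A)⁻¹B + D.
Characteristic polynomial det(sI - A) = s^2 + 4*s + 1.75.
Numerator from C·adj(sI-A)·B + D·det(sI-A) = 2*s - 8.4.
H(s) = (2*s - 8.4)/(s^2 + 4*s + 1.75)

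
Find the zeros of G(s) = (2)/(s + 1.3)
Numerator is a nonzero constant (2) → Zeros: none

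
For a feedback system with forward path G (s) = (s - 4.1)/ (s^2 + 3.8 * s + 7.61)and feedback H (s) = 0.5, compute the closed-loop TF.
Closed-loop T = G/(1+GH).
Numerator: G_num * H_den = s - 4.1.
Denominator: G_den * H_den + G_num * H_num = (s^2 + 3.8*s + 7.61) + (0.5*s - 2.05) = s^2 + 4.3*s + 5.56.
T(s) = (s - 4.1)/(s^2 + 4.3*s + 5.56)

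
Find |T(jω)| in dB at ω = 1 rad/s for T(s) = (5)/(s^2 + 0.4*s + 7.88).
Substitute s = j*1: T(j1) = 0.724296 - 0.0421102j.
|T(j1)| = sqrt(Re² + Im²) = 0.7255.
20*log₁₀(0.7255) = -2.79 dB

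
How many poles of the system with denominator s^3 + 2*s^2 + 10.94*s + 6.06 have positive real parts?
s^3 + 2*s^2 + 10.94*s + 6.06 = (s + 0.6)(s^2 + 1.4*s + 10.1). Poles: -0.6, -0.7 + 3.1j, -0.7 - 3.1j. RHP poles (Re>0): 0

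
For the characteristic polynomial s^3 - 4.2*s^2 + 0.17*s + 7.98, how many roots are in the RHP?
s^3 - 4.2*s^2 + 0.17*s + 7.98 = (s - 3.5)(s - 1.9)(s + 1.2). Poles: -1.2, 1.9, 3.5. RHP poles (Re>0): 2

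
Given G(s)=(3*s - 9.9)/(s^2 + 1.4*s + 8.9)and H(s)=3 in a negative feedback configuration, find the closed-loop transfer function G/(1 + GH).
Closed-loop T = G/(1+GH).
Numerator: G_num * H_den = 3*s - 9.9.
Denominator: G_den * H_den + G_num * H_num = (s^2 + 1.4*s + 8.9) + (9*s - 29.7) = s^2 + 10.4*s - 20.8.
T(s) = (3*s - 9.9)/(s^2 + 10.4*s - 20.8)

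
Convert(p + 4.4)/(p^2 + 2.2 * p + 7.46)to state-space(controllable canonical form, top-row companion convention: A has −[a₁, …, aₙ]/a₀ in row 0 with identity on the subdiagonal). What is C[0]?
Reachable canonical form: C = numerator coefficients (right-aligned, zero-padded to length n).
num = p + 4.4, C = [[1, 4.4]].
C[0] = 1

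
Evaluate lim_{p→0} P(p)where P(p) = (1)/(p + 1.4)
DC gain = P(0) = num(0)/den(0) = 1/1.4 = 0.7143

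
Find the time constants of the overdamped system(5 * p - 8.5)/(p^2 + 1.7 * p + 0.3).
Overdamped: real poles at -1.5, -0.2. τ = -1/pole → τ₁ = 0.6667, τ₂ = 5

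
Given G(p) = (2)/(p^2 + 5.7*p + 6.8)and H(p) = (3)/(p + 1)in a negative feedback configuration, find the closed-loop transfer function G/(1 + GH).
Closed-loop T = G/(1+GH).
Numerator: G_num * H_den = 2*p + 2.
Denominator: G_den * H_den + G_num * H_num = (p^3 + 6.7*p^2 + 12.5*p + 6.8) + (6) = p^3 + 6.7*p^2 + 12.5*p + 12.8.
T(p) = (2*p + 2)/(p^3 + 6.7*p^2 + 12.5*p + 12.8)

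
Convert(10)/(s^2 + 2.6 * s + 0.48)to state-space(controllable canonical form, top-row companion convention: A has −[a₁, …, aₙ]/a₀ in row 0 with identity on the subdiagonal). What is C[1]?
Reachable canonical form: C = numerator coefficients (right-aligned, zero-padded to length n).
num = 10, C = [[0, 10]].
C[1] = 10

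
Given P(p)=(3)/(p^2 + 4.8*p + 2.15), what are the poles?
Set denominator = 0: p^2 + 4.8*p + 2.15 = (p + 0.5)(p + 4.3) = 0 → Poles: -0.5, -4.3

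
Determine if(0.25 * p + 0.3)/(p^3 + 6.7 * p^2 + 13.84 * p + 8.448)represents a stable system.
Denominator: p^3 + 6.7*p^2 + 13.84*p + 8.448 = (p + 1.1)(p + 3.2)(p + 2.4). Poles: -1.1, -2.4, -3.2. All Re(p)<0: Yes (stable)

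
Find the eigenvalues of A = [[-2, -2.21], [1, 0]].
Eigenvalues solve det(λI - A) = 0.
Characteristic polynomial: λ^2 + 2*λ + 2.21 = 0.
Roots: -1 + 1.1j, -1 - 1.1j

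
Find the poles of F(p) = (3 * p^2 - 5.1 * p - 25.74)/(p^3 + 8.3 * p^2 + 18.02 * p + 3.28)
Set denominator = 0: p^3 + 8.3*p^2 + 18.02*p + 3.28 = (p + 4)(p + 4.1)(p + 0.2) = 0 → Poles: -0.2, -4, -4.1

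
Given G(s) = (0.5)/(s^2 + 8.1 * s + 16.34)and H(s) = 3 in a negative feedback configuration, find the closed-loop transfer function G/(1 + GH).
Closed-loop T = G/(1+GH).
Numerator: G_num * H_den = 0.5.
Denominator: G_den * H_den + G_num * H_num = (s^2 + 8.1*s + 16.34) + (1.5) = s^2 + 8.1*s + 17.84.
T(s) = (0.5)/(s^2 + 8.1*s + 17.84)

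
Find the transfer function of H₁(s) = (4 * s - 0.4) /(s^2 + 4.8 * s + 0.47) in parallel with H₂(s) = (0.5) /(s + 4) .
Parallel: H = H₁ + H₂ = (n₁·d₂ + n₂·d₁)/(d₁·d₂).
n₁·d₂ = 4*s^2 + 15.6*s - 1.6. n₂·d₁ = 0.5*s^2 + 2.4*s + 0.235. Sum = 4.5*s^2 + 18*s - 1.365. d₁·d₂ = s^3 + 8.8*s^2 + 19.67*s + 1.88.
H(s) = (4.5*s^2 + 18*s - 1.365)/(s^3 + 8.8*s^2 + 19.67*s + 1.88)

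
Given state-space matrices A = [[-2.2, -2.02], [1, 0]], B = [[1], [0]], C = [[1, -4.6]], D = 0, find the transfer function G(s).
G(s) = C(sI - A)⁻¹B + D.
Characteristic polynomial det(sI - A) = s^2 + 2.2*s + 2.02.
Numerator from C·adj(sI-A)·B + D·det(sI-A) = s - 4.6.
G(s) = (s - 4.6)/(s^2 + 2.2*s + 2.02)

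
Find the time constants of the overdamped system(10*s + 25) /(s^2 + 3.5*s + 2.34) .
Overdamped: real poles at -2.6, -0.9. τ = -1/pole → τ₁ = 0.3846, τ₂ = 1.111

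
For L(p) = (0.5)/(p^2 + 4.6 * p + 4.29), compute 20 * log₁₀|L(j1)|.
Substitute p = j*1: L(j1) = 0.0514318 - 0.0719107j.
|L(j1)| = sqrt(Re² + Im²) = 0.08841.
20*log₁₀(0.08841) = -21.07 dB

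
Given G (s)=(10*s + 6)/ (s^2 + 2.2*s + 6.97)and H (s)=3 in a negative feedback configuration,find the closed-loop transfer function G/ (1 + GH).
Closed-loop T = G/(1+GH).
Numerator: G_num * H_den = 10*s + 6.
Denominator: G_den * H_den + G_num * H_num = (s^2 + 2.2*s + 6.97) + (30*s + 18) = s^2 + 32.2*s + 24.97.
T(s) = (10*s + 6)/(s^2 + 32.2*s + 24.97)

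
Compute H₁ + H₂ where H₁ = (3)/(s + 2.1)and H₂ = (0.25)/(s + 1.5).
Parallel: H = H₁ + H₂ = (n₁·d₂ + n₂·d₁)/(d₁·d₂).
n₁·d₂ = 3*s + 4.5. n₂·d₁ = 0.25*s + 0.525. Sum = 3.25*s + 5.025. d₁·d₂ = s^2 + 3.6*s + 3.15.
H(s) = (3.25*s + 5.025)/(s^2 + 3.6*s + 3.15)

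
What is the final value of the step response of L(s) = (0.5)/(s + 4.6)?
FVT: lim_{t→∞} y(t) = lim_{s→0} s*Y(s) where Y(s) = L(s)/s.
= lim_{s→0} L(s) = L(0) = num(0)/den(0) = 0.5/4.6 = 0.1087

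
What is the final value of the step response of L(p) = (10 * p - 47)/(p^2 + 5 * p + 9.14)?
FVT: lim_{t→∞} y(t) = lim_{p→0} p*Y(p) where Y(p) = L(p)/p.
= lim_{p→0} L(p) = L(0) = num(0)/den(0) = -47/9.14 = -5.142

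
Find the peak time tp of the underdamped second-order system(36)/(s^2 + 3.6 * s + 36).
Standard form: ωn²/(s²+2ζωn·s+ωn²) → ωn = 6, ζ = 0.3.
ωd = ωn·√(1-ζ²) = 6·√(1-0.3²) = 5.724.
tp = π/ωd = π/5.724 = 0.5489 s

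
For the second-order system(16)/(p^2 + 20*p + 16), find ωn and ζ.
Standard form: ωn²/(p²+2ζωn·p+ωn²).
const=16=ωn² → ωn=4, p coeff=20=2ζωn → ζ=2.5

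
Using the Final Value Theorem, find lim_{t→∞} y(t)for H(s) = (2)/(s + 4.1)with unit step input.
FVT: lim_{t→∞} y(t) = lim_{s→0} s*Y(s) where Y(s) = H(s)/s.
= lim_{s→0} H(s) = H(0) = num(0)/den(0) = 2/4.1 = 0.4878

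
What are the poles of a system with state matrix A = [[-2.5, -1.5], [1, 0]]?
Eigenvalues solve det(λI - A) = 0.
Characteristic polynomial: λ^2 + 2.5*λ + 1.5 = 0.
Factor: (λ + 1)(λ + 1.5) = 0.
Roots: -1, -1.5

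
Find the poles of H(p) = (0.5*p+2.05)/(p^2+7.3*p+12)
Set denominator = 0: p^2 + 7.3*p + 12 = (p + 4.8)(p + 2.5) = 0 → Poles: -2.5, -4.8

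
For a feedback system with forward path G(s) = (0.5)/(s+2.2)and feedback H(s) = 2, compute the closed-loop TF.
Closed-loop T = G/(1+GH).
Numerator: G_num * H_den = 0.5.
Denominator: G_den * H_den + G_num * H_num = (s + 2.2) + (1) = s + 3.2.
T(s) = (0.5)/(s + 3.2)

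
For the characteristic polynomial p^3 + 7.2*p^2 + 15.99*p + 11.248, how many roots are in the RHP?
p^3 + 7.2*p^2 + 15.99*p + 11.248 = (p + 1.9)(p + 3.7)(p + 1.6). Poles: -1.6, -1.9, -3.7. RHP poles (Re>0): 0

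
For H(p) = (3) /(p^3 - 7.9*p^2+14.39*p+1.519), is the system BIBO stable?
Denominator: p^3 - 7.9*p^2 + 14.39*p + 1.519 = (p - 4.9)(p - 3.1)(p + 0.1). Poles: -0.1, 3.1, 4.9. All Re(p)<0: No (unstable)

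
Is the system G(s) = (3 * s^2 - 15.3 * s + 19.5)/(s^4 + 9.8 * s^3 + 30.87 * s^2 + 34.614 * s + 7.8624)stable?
Denominator: s^4 + 9.8*s^3 + 30.87*s^2 + 34.614*s + 7.8624 = (s + 4.8)(s + 2.6)(s + 2.1)(s + 0.3). Poles: -0.3, -2.1, -2.6, -4.8. All Re(p)<0: Yes (stable)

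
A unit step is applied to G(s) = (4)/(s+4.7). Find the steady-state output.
FVT: lim_{t→∞} y(t) = lim_{s→0} s*Y(s) where Y(s) = G(s)/s.
= lim_{s→0} G(s) = G(0) = num(0)/den(0) = 4/4.7 = 0.8511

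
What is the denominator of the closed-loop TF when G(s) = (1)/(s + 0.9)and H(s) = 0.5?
Characteristic poly = G_den * H_den + G_num * H_num = (s + 0.9) + (0.5) = s + 1.4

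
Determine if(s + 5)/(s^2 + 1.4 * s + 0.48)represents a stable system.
Denominator: s^2 + 1.4*s + 0.48 = (s + 0.8)(s + 0.6). Poles: -0.6, -0.8. All Re(p)<0: Yes (stable)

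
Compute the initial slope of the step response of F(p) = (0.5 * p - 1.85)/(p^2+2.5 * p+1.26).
IVT: y'(0⁺) = lim_{p→∞} p²·Y(p) = lim_{p→∞} p·F(p).
deg(num) = 1, deg(den) = 2, relative degree = 1, so p·F(p) → (leading num)/(leading den) = 0.5/1 = 0.5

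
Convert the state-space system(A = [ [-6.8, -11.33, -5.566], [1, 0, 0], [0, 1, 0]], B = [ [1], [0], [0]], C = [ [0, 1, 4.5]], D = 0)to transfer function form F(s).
F(s) = C(sI - A)⁻¹B + D.
Characteristic polynomial det(sI - A) = s^3 + 6.8*s^2 + 11.33*s + 5.566.
Numerator from C·adj(sI-A)·B + D·det(sI-A) = s + 4.5.
F(s) = (s + 4.5)/(s^3 + 6.8*s^2 + 11.33*s + 5.566)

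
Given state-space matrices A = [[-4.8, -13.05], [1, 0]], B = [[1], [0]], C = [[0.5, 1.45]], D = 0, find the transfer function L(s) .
L(s) = C(sI - A)⁻¹B + D.
Characteristic polynomial det(sI - A) = s^2 + 4.8*s + 13.05.
Numerator from C·adj(sI-A)·B + D·det(sI-A) = 0.5*s + 1.45.
L(s) = (0.5*s + 1.45)/(s^2 + 4.8*s + 13.05)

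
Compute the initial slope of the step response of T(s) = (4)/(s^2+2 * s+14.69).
IVT: y'(0⁺) = lim_{s→∞} s²·Y(s) = lim_{s→∞} s·T(s).
deg(num) = 0, deg(den) = 2, relative degree = 2 ≥ 2, so s·T(s) → 0. Initial slope = 0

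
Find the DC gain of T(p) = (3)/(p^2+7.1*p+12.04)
DC gain = T(0) = num(0)/den(0) = 3/12.04 = 0.2492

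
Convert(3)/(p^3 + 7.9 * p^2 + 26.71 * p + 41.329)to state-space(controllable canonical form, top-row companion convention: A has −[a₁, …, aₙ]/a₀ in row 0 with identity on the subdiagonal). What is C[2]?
Reachable canonical form: C = numerator coefficients (right-aligned, zero-padded to length n).
num = 3, C = [[0, 0, 3]].
C[2] = 3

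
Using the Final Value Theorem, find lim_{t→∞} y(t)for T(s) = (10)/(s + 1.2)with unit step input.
FVT: lim_{t→∞} y(t) = lim_{s→0} s*Y(s) where Y(s) = T(s)/s.
= lim_{s→0} T(s) = T(0) = num(0)/den(0) = 10/1.2 = 8.333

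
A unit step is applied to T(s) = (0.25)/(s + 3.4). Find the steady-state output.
FVT: lim_{t→∞} y(t) = lim_{s→0} s*Y(s) where Y(s) = T(s)/s.
= lim_{s→0} T(s) = T(0) = num(0)/den(0) = 0.25/3.4 = 0.07353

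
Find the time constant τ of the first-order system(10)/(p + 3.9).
First-order system: τ = -1/pole. Pole = -3.9. τ = -1/(-3.9) = 0.2564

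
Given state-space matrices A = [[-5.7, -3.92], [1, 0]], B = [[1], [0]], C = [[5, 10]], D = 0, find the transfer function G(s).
G(s) = C(sI - A)⁻¹B + D.
Characteristic polynomial det(sI - A) = s^2 + 5.7*s + 3.92.
Numerator from C·adj(sI-A)·B + D·det(sI-A) = 5*s + 10.
G(s) = (5*s + 10)/(s^2 + 5.7*s + 3.92)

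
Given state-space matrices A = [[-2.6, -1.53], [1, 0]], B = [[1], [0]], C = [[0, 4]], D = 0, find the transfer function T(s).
T(s) = C(sI - A)⁻¹B + D.
Characteristic polynomial det(sI - A) = s^2 + 2.6*s + 1.53.
Numerator from C·adj(sI-A)·B + D·det(sI-A) = 4.
T(s) = (4)/(s^2 + 2.6*s + 1.53)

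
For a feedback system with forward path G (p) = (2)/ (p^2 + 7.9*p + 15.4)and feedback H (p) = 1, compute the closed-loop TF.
Closed-loop T = G/(1+GH).
Numerator: G_num * H_den = 2.
Denominator: G_den * H_den + G_num * H_num = (p^2 + 7.9*p + 15.4) + (2) = p^2 + 7.9*p + 17.4.
T(p) = (2)/(p^2 + 7.9*p + 17.4)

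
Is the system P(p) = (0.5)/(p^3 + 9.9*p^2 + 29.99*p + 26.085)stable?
Denominator: p^3 + 9.9*p^2 + 29.99*p + 26.085 = (p + 1.5)(p + 3.7)(p + 4.7). Poles: -1.5, -3.7, -4.7. All Re(p)<0: Yes (stable)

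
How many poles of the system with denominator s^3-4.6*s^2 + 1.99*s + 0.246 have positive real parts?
s^3 - 4.6*s^2 + 1.99*s + 0.246 = (s - 4.1)(s + 0.1)(s - 0.6). Poles: -0.1, 0.6, 4.1. RHP poles (Re>0): 2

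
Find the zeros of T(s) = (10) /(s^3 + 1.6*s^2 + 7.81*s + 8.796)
Numerator is a nonzero constant (10) → Zeros: none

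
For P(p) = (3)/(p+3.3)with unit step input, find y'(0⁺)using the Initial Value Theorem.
IVT: y'(0⁺) = lim_{p→∞} p²·Y(p) = lim_{p→∞} p·P(p).
deg(num) = 0, deg(den) = 1, relative degree = 1, so p·P(p) → (leading num)/(leading den) = 3/1 = 3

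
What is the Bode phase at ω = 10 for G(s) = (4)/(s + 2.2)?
Substitute s = j*10: G(j10) = 0.0839374 - 0.381534j.
∠G(j10) = atan2(Im, Re) = atan2(-0.381534, 0.0839374) = -77.59°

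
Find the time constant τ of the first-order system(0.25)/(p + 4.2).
First-order system: τ = -1/pole. Pole = -4.2. τ = -1/(-4.2) = 0.2381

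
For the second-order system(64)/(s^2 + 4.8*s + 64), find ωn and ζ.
Standard form: ωn²/(s²+2ζωn·s+ωn²).
const=64=ωn² → ωn=8, s coeff=4.8=2ζωn → ζ=0.3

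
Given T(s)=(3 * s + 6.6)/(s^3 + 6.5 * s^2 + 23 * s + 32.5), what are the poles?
Set denominator = 0: s^3 + 6.5*s^2 + 23*s + 32.5 = (s + 2.5)(s^2 + 4*s + 13) = 0 → Poles: -2 + 3j, -2 - 3j, -2.5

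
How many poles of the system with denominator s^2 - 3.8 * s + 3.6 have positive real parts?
s^2 - 3.8*s + 3.6 = (s - 1.8)(s - 2). Poles: 1.8, 2. RHP poles (Re>0): 2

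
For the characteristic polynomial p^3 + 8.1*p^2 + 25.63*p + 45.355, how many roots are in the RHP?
p^3 + 8.1*p^2 + 25.63*p + 45.355 = (p + 4.7)(p^2 + 3.4*p + 9.65). Poles: -1.7 + 2.6j, -1.7 - 2.6j, -4.7. RHP poles (Re>0): 0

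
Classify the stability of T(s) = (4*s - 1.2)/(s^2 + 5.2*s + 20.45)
Denominator: s^2 + 5.2*s + 20.45. Poles: -2.6 + 3.7j, -2.6 - 3.7j. Stable (all poles in LHP)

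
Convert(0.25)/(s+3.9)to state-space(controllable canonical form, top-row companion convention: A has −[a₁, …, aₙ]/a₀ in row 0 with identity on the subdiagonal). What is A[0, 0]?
Reachable canonical form for den = s + 3.9: top row of A = -[a₁,a₂,...,aₙ]/a₀, ones on the subdiagonal, zeros elsewhere.
A = [[-3.9]].
A[0,0] = -3.9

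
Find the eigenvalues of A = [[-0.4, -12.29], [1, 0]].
Eigenvalues solve det(λI - A) = 0.
Characteristic polynomial: λ^2 + 0.4*λ + 12.29 = 0.
Roots: -0.2 + 3.5j, -0.2 - 3.5j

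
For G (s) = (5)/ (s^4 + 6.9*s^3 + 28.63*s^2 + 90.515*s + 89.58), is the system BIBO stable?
Denominator: s^4 + 6.9*s^3 + 28.63*s^2 + 90.515*s + 89.58 = (s + 1.5)(s + 4)(s^2 + 1.4*s + 14.93). Poles: -0.7 + 3.8j, -0.7 - 3.8j, -1.5, -4. All Re(p)<0: Yes (stable)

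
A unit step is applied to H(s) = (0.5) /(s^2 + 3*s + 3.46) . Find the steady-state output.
FVT: lim_{t→∞} y(t) = lim_{s→0} s*Y(s) where Y(s) = H(s)/s.
= lim_{s→0} H(s) = H(0) = num(0)/den(0) = 0.5/3.46 = 0.1445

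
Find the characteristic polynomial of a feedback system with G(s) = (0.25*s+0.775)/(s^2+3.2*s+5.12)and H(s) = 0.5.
Characteristic poly = G_den * H_den + G_num * H_num = (s^2 + 3.2*s + 5.12) + (0.125*s + 0.3875) = s^2 + 3.325*s + 5.5075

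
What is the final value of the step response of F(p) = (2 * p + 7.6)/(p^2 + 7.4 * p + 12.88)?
FVT: lim_{t→∞} y(t) = lim_{p→0} p*Y(p) where Y(p) = F(p)/p.
= lim_{p→0} F(p) = F(0) = num(0)/den(0) = 7.6/12.88 = 0.5901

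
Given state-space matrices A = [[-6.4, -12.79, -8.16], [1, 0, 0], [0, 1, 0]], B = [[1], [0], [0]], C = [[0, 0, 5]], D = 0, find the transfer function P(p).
P(p) = C(pI - A)⁻¹B + D.
Characteristic polynomial det(pI - A) = p^3 + 6.4*p^2 + 12.79*p + 8.16.
Numerator from C·adj(pI-A)·B + D·det(pI-A) = 5.
P(p) = (5)/(p^3 + 6.4*p^2 + 12.79*p + 8.16)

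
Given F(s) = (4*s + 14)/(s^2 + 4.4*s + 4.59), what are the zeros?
Set numerator = 0: 4*s + 14 = 0 → Zeros: -3.5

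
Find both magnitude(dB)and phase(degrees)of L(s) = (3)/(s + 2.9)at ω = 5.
Substitute s = j*5: L(j5) = 0.260401 - 0.448967j.
|L| = 20*log₁₀(sqrt(Re²+Im²)) = -5.70 dB.
∠L = atan2(Im, Re) = -59.89°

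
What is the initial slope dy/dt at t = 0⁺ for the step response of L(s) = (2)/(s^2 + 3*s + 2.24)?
IVT: y'(0⁺) = lim_{s→∞} s²·Y(s) = lim_{s→∞} s·L(s).
deg(num) = 0, deg(den) = 2, relative degree = 2 ≥ 2, so s·L(s) → 0. Initial slope = 0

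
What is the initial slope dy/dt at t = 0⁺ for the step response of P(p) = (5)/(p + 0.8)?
IVT: y'(0⁺) = lim_{p→∞} p²·Y(p) = lim_{p→∞} p·P(p).
deg(num) = 0, deg(den) = 1, relative degree = 1, so p·P(p) → (leading num)/(leading den) = 5/1 = 5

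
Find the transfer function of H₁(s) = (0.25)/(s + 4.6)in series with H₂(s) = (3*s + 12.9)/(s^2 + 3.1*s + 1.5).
Series: H = H₁ · H₂ = (n₁·n₂)/(d₁·d₂).
Num: n₁·n₂ = 0.75*s + 3.225. Den: d₁·d₂ = s^3 + 7.7*s^2 + 15.76*s + 6.9.
H(s) = (0.75*s + 3.225)/(s^3 + 7.7*s^2 + 15.76*s + 6.9)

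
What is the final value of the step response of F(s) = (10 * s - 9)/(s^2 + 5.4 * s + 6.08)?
FVT: lim_{t→∞} y(t) = lim_{s→0} s*Y(s) where Y(s) = F(s)/s.
= lim_{s→0} F(s) = F(0) = num(0)/den(0) = -9/6.08 = -1.48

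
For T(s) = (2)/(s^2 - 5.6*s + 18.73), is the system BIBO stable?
Denominator: s^2 - 5.6*s + 18.73. Poles: 2.8 + 3.3j, 2.8 - 3.3j. All Re(p)<0: No (unstable)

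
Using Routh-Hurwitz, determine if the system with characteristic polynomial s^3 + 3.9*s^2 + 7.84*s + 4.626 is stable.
Routh array:
s^3: [1, 7.84]; s^2: [3.9, 4.626]; s^1: [6.65385]; s^0: [4.626]
First column: [1, 3.9, 6.65385, 4.626]. Sign changes = 0.
Yes, stable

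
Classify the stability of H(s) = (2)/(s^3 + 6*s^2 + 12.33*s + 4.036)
Denominator: s^3 + 6*s^2 + 12.33*s + 4.036 = (s + 0.4)(s^2 + 5.6*s + 10.09). Poles: -0.4, -2.8 + 1.5j, -2.8 - 1.5j. Stable (all poles in LHP)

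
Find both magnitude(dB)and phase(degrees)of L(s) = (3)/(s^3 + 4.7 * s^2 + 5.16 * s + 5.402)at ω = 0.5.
Substitute s = j*0.5: L(j0.5) = 0.530707 - 0.308229j.
|L| = 20*log₁₀(sqrt(Re²+Im²)) = -4.24 dB.
∠L = atan2(Im, Re) = -30.15°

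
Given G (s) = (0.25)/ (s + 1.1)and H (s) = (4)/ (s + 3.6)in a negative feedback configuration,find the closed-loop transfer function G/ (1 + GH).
Closed-loop T = G/(1+GH).
Numerator: G_num * H_den = 0.25*s + 0.9.
Denominator: G_den * H_den + G_num * H_num = (s^2 + 4.7*s + 3.96) + (1) = s^2 + 4.7*s + 4.96.
T(s) = (0.25*s + 0.9)/(s^2 + 4.7*s + 4.96)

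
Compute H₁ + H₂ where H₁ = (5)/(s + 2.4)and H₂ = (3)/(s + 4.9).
Parallel: H = H₁ + H₂ = (n₁·d₂ + n₂·d₁)/(d₁·d₂).
n₁·d₂ = 5*s + 24.5. n₂·d₁ = 3*s + 7.2. Sum = 8*s + 31.7. d₁·d₂ = s^2 + 7.3*s + 11.76.
H(s) = (8*s + 31.7)/(s^2 + 7.3*s + 11.76)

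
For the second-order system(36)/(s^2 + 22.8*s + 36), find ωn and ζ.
Standard form: ωn²/(s²+2ζωn·s+ωn²).
const=36=ωn² → ωn=6, s coeff=22.8=2ζωn → ζ=1.9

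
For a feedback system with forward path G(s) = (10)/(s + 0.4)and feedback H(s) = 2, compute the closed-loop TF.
Closed-loop T = G/(1+GH).
Numerator: G_num * H_den = 10.
Denominator: G_den * H_den + G_num * H_num = (s + 0.4) + (20) = s + 20.4.
T(s) = (10)/(s + 20.4)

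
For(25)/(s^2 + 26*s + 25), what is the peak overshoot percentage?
Standard form: ωn²/(s²+2ζωn·s+ωn²) → ωn = 5, ζ = 2.6.
ζ ≥ 1, so the response is non-oscillatory: peak overshoot = 0%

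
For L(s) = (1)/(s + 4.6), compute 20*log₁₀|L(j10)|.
Substitute s = j*10: L(j10) = 0.0379663 - 0.0825355j.
|L(j10)| = sqrt(Re² + Im²) = 0.09085.
20*log₁₀(0.09085) = -20.83 dB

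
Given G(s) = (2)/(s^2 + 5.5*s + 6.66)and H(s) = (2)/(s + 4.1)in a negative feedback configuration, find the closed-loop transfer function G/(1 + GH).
Closed-loop T = G/(1+GH).
Numerator: G_num * H_den = 2*s + 8.2.
Denominator: G_den * H_den + G_num * H_num = (s^3 + 9.6*s^2 + 29.21*s + 27.306) + (4) = s^3 + 9.6*s^2 + 29.21*s + 31.306.
T(s) = (2*s + 8.2)/(s^3 + 9.6*s^2 + 29.21*s + 31.306)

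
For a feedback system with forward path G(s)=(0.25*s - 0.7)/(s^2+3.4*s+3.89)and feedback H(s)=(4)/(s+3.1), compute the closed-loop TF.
Closed-loop T = G/(1+GH).
Numerator: G_num * H_den = 0.25*s^2 + 0.075*s - 2.17.
Denominator: G_den * H_den + G_num * H_num = (s^3 + 6.5*s^2 + 14.43*s + 12.059) + (s - 2.8) = s^3 + 6.5*s^2 + 15.43*s + 9.259.
T(s) = (0.25*s^2 + 0.075*s - 2.17)/(s^3 + 6.5*s^2 + 15.43*s + 9.259)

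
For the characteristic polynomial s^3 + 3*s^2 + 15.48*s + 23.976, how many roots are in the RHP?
s^3 + 3*s^2 + 15.48*s + 23.976 = (s + 1.8)(s^2 + 1.2*s + 13.32). Poles: -0.6 + 3.6j, -0.6 - 3.6j, -1.8. RHP poles (Re>0): 0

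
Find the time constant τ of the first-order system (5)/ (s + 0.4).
First-order system: τ = -1/pole. Pole = -0.4. τ = -1/(-0.4) = 2.5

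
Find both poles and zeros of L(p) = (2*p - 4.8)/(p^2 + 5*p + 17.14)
Set denominator = 0: p^2 + 5*p + 17.14 = 0 → Poles: -2.5 + 3.3j, -2.5 - 3.3j
Set numerator = 0: 2*p - 4.8 = 0 → Zeros: 2.4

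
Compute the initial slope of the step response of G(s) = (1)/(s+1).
IVT: y'(0⁺) = lim_{s→∞} s²·Y(s) = lim_{s→∞} s·G(s).
deg(num) = 0, deg(den) = 1, relative degree = 1, so s·G(s) → (leading num)/(leading den) = 1/1 = 1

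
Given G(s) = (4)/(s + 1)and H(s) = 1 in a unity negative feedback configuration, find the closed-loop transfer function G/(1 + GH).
Closed-loop T = G/(1+GH).
Numerator: G_num * H_den = 4.
Denominator: G_den * H_den + G_num * H_num = (s + 1) + (4) = s + 5.
T(s) = (4)/(s + 5)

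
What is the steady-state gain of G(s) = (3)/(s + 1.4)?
DC gain = G(0) = num(0)/den(0) = 3/1.4 = 2.143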